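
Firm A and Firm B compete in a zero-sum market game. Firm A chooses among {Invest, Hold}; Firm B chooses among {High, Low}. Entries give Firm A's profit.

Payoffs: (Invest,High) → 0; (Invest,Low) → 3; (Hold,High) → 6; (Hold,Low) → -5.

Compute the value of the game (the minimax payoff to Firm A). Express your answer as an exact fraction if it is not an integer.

Row minima: Invest → 0, Hold → -5; maximin = 0.
Column maxima: High → 6, Low → 3; minimax = 3.
0 ≠ 3, so there is no saddle point; optimal play is mixed.
Let Firm A play Invest with probability p. Expected payoff against High: 0p + 6(1−p) = −6p + 6; against Low: 3p + (-5)(1−p) = 8p − 5.
Setting these equal: −6p + 6 = 8p − 5 ⇒ −14p = -11 ⇒ p = 11/14, and the value is (-6)·(11/14) + 6 = 9/7.
For Firm B: with q = P(High), equating Invest's and Hold's payoffs gives −3q + 3 = 11q − 5 ⇒ q = 4/7.

9/7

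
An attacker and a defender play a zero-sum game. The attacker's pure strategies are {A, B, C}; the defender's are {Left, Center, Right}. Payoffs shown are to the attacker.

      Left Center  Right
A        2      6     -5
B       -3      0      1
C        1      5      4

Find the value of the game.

13/10

Row minima: A → -5, B → -3, C → 1; maximin = 1.
Column maxima: Left → 2, Center → 6, Right → 4; minimax = 2.
1 ≠ 2, so there is no saddle point; optimal play is mixed.
B is strictly dominated by C, so the attacker never plays it.
Center is strictly dominated by Left (it gives the attacker strictly more in every row), so the defender never plays it.
On the remaining 2×2 (A, C vs Left, Right):
Let the attacker play A with probability p. Expected payoff against Left: 2p + 1(1−p) = p + 1; against Right: (-5)p + 4(1−p) = −9p + 4.
Setting these equal: p + 1 = −9p + 4 ⇒ 10p = 3 ⇒ p = 3/10, and the value is (1)·(3/10) + 1 = 13/10.
For the defender: with q = P(Left), equating A's and C's payoffs gives 7q − 5 = −3q + 4 ⇒ q = 9/10.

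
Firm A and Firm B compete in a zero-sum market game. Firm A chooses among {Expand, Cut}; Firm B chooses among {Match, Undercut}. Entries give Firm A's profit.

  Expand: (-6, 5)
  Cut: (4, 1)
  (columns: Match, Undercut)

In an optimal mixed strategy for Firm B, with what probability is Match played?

2/7

Row minima: Expand → -6, Cut → 1; maximin = 1.
Column maxima: Match → 4, Undercut → 5; minimax = 4.
1 ≠ 4, so there is no saddle point; optimal play is mixed.
Let Firm A play Expand with probability p. Expected payoff against Match: (-6)p + 4(1−p) = −10p + 4; against Undercut: 5p + 1(1−p) = 4p + 1.
Setting these equal: −10p + 4 = 4p + 1 ⇒ −14p = -3 ⇒ p = 3/14, and the value is (-10)·(3/14) + 4 = 13/7.
For Firm B: with q = P(Match), equating Expand's and Cut's payoffs gives −11q + 5 = 3q + 1 ⇒ q = 2/7.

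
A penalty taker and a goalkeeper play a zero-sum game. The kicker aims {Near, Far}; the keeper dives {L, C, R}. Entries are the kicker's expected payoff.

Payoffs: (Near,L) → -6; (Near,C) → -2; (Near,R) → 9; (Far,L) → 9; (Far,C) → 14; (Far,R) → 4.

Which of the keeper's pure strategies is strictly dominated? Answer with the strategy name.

L holds the kicker's payoff strictly below C in every row: -6 < -2, 9 < 14.
So C is strictly dominated for the keeper.

C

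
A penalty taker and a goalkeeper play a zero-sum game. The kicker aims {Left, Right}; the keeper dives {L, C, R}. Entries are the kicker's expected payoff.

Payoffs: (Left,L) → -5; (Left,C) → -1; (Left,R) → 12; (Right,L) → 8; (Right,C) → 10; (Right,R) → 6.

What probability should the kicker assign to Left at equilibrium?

Row minima: Left → -5, Right → 6; maximin = 6.
Column maxima: L → 8, C → 10, R → 12; minimax = 8.
6 ≠ 8, so there is no saddle point; optimal play is mixed.
C is strictly dominated by L (it gives the kicker strictly more in every row), so the keeper never plays it.
On the remaining 2×2 (Left, Right vs L, R):
Let the kicker play Left with probability p. Expected payoff against L: (-5)p + 8(1−p) = −13p + 8; against R: 12p + 6(1−p) = 6p + 6.
Setting these equal: −13p + 8 = 6p + 6 ⇒ −19p = -2 ⇒ p = 2/19, and the value is (-13)·(2/19) + 8 = 126/19.
For the keeper: with q = P(L), equating Left's and Right's payoffs gives −17q + 12 = 2q + 6 ⇒ q = 6/19.

2/19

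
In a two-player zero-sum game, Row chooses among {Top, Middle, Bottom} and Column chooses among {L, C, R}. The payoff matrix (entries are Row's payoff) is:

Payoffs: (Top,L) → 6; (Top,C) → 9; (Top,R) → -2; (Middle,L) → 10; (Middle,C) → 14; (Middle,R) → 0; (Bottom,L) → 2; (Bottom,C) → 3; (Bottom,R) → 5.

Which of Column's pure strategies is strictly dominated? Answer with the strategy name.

C

L holds Row's payoff strictly below C in every row: 6 < 9, 10 < 14, 2 < 3.
So C is strictly dominated for Column.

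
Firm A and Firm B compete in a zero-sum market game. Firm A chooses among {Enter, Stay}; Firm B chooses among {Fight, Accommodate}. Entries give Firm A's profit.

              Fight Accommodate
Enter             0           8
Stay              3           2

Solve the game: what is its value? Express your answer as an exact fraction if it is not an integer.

8/3

Row minima: Enter → 0, Stay → 2; maximin = 2.
Column maxima: Fight → 3, Accommodate → 8; minimax = 3.
2 ≠ 3, so there is no saddle point; optimal play is mixed.
Let Firm A play Enter with probability p. Expected payoff against Fight: 0p + 3(1−p) = −3p + 3; against Accommodate: 8p + 2(1−p) = 6p + 2.
Setting these equal: −3p + 3 = 6p + 2 ⇒ −9p = -1 ⇒ p = 1/9, and the value is (-3)·(1/9) + 3 = 8/3.
For Firm B: with q = P(Fight), equating Enter's and Stay's payoffs gives −8q + 8 = q + 2 ⇒ q = 2/3.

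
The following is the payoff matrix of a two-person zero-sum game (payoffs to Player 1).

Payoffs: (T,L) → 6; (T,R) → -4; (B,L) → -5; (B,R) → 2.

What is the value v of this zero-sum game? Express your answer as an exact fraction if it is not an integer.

-8/17

Row minima: T → -4, B → -5; maximin = -4.
Column maxima: L → 6, R → 2; minimax = 2.
-4 ≠ 2, so there is no saddle point; optimal play is mixed.
Let Player 1 play T with probability p. Expected payoff against L: 6p + (-5)(1−p) = 11p − 5; against R: (-4)p + 2(1−p) = −6p + 2.
Setting these equal: 11p − 5 = −6p + 2 ⇒ 17p = 7 ⇒ p = 7/17, and the value is (11)·(7/17) − 5 = -8/17.
For Player 2: with q = P(L), equating T's and B's payoffs gives 10q − 4 = −7q + 2 ⇒ q = 6/17.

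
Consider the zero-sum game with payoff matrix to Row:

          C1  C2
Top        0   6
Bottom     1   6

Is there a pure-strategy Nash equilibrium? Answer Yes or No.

Yes

Row minima: Top → 0, Bottom → 1; maximin = 1.
Column maxima: C1 → 1, C2 → 6; minimax = 1.
maximin = minimax = 1, so a saddle point exists.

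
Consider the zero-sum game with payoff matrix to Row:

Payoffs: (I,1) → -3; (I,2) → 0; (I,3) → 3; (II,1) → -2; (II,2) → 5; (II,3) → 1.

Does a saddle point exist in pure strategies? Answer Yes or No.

Yes

Row minima: I → -3, II → -2; maximin = -2.
Column maxima: 1 → -2, 2 → 5, 3 → 3; minimax = -2.
maximin = minimax = -2, so a saddle point exists.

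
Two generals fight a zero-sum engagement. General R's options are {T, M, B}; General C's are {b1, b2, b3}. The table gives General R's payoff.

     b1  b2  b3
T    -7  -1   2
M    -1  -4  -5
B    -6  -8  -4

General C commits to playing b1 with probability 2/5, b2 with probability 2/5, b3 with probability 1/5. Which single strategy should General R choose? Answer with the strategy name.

T

Expected payoff of T: (2/5)·(-7) + (2/5)·(-1) + (1/5)·2 = -14/5.
Expected payoff of M: (2/5)·(-1) + (2/5)·(-4) + (1/5)·(-5) = -3.
Expected payoff of B: (2/5)·(-6) + (2/5)·(-8) + (1/5)·(-4) = -32/5.
The largest is -14/5, so General R's best response is T.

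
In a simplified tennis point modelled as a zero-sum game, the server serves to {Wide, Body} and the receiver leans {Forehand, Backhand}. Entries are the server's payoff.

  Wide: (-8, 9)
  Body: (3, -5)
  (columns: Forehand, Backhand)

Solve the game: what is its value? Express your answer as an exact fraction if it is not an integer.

Row minima: Wide → -8, Body → -5; maximin = -5.
Column maxima: Forehand → 3, Backhand → 9; minimax = 3.
-5 ≠ 3, so there is no saddle point; optimal play is mixed.
Let the server play Wide with probability p. Expected payoff against Forehand: (-8)p + 3(1−p) = −11p + 3; against Backhand: 9p + (-5)(1−p) = 14p − 5.
Setting these equal: −11p + 3 = 14p − 5 ⇒ −25p = -8 ⇒ p = 8/25, and the value is (-11)·(8/25) + 3 = -13/25.
For the receiver: with q = P(Forehand), equating Wide's and Body's payoffs gives −17q + 9 = 8q − 5 ⇒ q = 14/25.

-13/25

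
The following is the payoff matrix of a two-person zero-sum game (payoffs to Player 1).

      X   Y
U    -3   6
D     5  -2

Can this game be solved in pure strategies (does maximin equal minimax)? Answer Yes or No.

No

Row minima: U → -3, D → -2; maximin = -2.
Column maxima: X → 5, Y → 6; minimax = 5.
-2 ≠ 5, so no pure-strategy equilibrium exists.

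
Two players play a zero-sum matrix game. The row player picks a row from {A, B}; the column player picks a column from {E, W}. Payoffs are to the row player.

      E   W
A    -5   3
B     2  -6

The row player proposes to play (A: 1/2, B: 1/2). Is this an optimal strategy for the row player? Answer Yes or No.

Against E this mix gives (1/2)·(-5) + (1/2)·2 = -3/2.
Against W this mix gives (1/2)·3 + (1/2)·(-6) = -3/2.
All of the column player's active replies (E, W) yield -3/2, and no column does worse for the row player. The mix makes the column player indifferent and guarantees -3/2, so it is optimal.

Yes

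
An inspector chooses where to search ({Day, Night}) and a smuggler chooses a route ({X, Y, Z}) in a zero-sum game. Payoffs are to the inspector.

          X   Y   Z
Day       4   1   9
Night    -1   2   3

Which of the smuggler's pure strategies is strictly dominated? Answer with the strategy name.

Z

X holds the inspector's payoff strictly below Z in every row: 4 < 9, -1 < 3.
So Z is strictly dominated for the smuggler.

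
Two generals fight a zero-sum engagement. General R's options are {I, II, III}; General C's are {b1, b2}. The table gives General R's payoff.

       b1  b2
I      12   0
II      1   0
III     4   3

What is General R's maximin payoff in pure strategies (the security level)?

Row minima: I → 0, II → 0, III → 3.
The best of these is 3.

3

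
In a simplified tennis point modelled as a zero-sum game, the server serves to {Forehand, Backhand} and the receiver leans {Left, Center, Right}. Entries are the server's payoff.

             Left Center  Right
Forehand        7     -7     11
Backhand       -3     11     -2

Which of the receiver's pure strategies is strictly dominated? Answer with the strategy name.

Right

Left holds the server's payoff strictly below Right in every row: 7 < 11, -3 < -2.
So Right is strictly dominated for the receiver.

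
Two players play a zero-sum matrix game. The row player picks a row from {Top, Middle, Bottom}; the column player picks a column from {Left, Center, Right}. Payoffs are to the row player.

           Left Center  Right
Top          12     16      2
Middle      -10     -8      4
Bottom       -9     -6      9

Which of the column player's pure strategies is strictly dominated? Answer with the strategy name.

Left holds the row player's payoff strictly below Center in every row: 12 < 16, -10 < -8, -9 < -6.
So Center is strictly dominated for the column player.

Center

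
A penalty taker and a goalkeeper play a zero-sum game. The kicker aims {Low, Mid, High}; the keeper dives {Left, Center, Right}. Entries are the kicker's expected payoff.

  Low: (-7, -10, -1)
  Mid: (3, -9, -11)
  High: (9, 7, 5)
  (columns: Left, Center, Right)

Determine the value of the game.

Row minima: Low → -10, Mid → -11, High → 5; maximin = 5.
Column maxima: Left → 9, Center → 7, Right → 5; minimax = 5.
Since maximin = minimax = 5, there is a saddle point and the value is 5.

5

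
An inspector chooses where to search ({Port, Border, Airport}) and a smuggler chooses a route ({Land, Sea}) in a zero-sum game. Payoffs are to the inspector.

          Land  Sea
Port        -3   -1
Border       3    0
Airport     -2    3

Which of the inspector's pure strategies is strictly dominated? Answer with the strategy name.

Port

Border gives a strictly higher payoff than Port against every column: 3 > -3, 0 > -1.
So Port is strictly dominated and the inspector never plays it.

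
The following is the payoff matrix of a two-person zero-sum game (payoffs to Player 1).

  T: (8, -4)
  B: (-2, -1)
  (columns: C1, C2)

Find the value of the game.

-16/13

Row minima: T → -4, B → -2; maximin = -2.
Column maxima: C1 → 8, C2 → -1; minimax = -1.
-2 ≠ -1, so there is no saddle point; optimal play is mixed.
Let Player 1 play T with probability p. Expected payoff against C1: 8p + (-2)(1−p) = 10p − 2; against C2: (-4)p + (-1)(1−p) = −3p − 1.
Setting these equal: 10p − 2 = −3p − 1 ⇒ 13p = 1 ⇒ p = 1/13, and the value is (10)·(1/13) − 2 = -16/13.
For Player 2: with q = P(C1), equating T's and B's payoffs gives 12q − 4 = −q − 1 ⇒ q = 3/13.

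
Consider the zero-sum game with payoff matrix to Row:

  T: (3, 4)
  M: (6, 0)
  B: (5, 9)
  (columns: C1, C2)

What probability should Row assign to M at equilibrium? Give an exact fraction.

Row minima: T → 3, M → 0, B → 5; maximin = 5.
Column maxima: C1 → 6, C2 → 9; minimax = 6.
5 ≠ 6, so there is no saddle point; optimal play is mixed.
T is strictly dominated by B, so Row never plays it.
On the remaining 2×2 (M, B vs C1, C2):
Let Row play M with probability p. Expected payoff against C1: 6p + 5(1−p) = p + 5; against C2: 0p + 9(1−p) = −9p + 9.
Setting these equal: p + 5 = −9p + 9 ⇒ 10p = 4 ⇒ p = 2/5, and the value is (1)·(2/5) + 5 = 27/5.
For Column: with q = P(C1), equating M's and B's payoffs gives 6q = −4q + 9 ⇒ q = 9/10.

2/5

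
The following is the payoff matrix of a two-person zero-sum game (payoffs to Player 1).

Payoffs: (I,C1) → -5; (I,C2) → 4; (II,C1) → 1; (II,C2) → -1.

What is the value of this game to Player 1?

Row minima: I → -5, II → -1; maximin = -1.
Column maxima: C1 → 1, C2 → 4; minimax = 1.
-1 ≠ 1, so there is no saddle point; optimal play is mixed.
Let Player 1 play I with probability p. Expected payoff against C1: (-5)p + 1(1−p) = −6p + 1; against C2: 4p + (-1)(1−p) = 5p − 1.
Setting these equal: −6p + 1 = 5p − 1 ⇒ −11p = -2 ⇒ p = 2/11, and the value is (-6)·(2/11) + 1 = -1/11.
For Player 2: with q = P(C1), equating I's and II's payoffs gives −9q + 4 = 2q − 1 ⇒ q = 5/11.

-1/11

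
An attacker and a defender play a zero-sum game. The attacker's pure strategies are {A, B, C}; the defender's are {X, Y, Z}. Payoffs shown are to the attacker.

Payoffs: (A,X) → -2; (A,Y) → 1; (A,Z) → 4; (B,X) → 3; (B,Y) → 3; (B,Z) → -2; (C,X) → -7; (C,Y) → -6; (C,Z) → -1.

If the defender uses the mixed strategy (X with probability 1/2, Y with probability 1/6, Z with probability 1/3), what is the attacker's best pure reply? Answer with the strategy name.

Expected payoff of A: (1/2)·(-2) + (1/6)·1 + (1/3)·4 = 1/2.
Expected payoff of B: (1/2)·3 + (1/6)·3 + (1/3)·(-2) = 4/3.
Expected payoff of C: (1/2)·(-7) + (1/6)·(-6) + (1/3)·(-1) = -29/6.
The largest is 4/3, so the attacker's best response is B.

B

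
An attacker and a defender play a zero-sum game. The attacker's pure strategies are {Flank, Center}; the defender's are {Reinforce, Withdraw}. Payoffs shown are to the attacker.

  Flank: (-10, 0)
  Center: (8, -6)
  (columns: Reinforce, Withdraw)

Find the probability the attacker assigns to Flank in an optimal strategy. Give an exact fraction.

Row minima: Flank → -10, Center → -6; maximin = -6.
Column maxima: Reinforce → 8, Withdraw → 0; minimax = 0.
-6 ≠ 0, so there is no saddle point; optimal play is mixed.
Let the attacker play Flank with probability p. Expected payoff against Reinforce: (-10)p + 8(1−p) = −18p + 8; against Withdraw: 0p + (-6)(1−p) = 6p − 6.
Setting these equal: −18p + 8 = 6p − 6 ⇒ −24p = -14 ⇒ p = 7/12, and the value is (-18)·(7/12) + 8 = -5/2.
For the defender: with q = P(Reinforce), equating Flank's and Center's payoffs gives −10q = 14q − 6 ⇒ q = 1/4.

7/12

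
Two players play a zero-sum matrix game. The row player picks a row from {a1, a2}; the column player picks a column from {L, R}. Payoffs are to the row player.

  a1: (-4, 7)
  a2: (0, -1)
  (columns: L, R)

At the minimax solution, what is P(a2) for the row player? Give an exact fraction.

11/12

Row minima: a1 → -4, a2 → -1; maximin = -1.
Column maxima: L → 0, R → 7; minimax = 0.
-1 ≠ 0, so there is no saddle point; optimal play is mixed.
Let the row player play a1 with probability p. Expected payoff against L: (-4)p + 0(1−p) = −4p; against R: 7p + (-1)(1−p) = 8p − 1.
Setting these equal: −4p = 8p − 1 ⇒ −12p = -1 ⇒ p = 1/12, and the value is (-4)·(1/12) = -1/3.
For the column player: with q = P(L), equating a1's and a2's payoffs gives −11q + 7 = q − 1 ⇒ q = 2/3.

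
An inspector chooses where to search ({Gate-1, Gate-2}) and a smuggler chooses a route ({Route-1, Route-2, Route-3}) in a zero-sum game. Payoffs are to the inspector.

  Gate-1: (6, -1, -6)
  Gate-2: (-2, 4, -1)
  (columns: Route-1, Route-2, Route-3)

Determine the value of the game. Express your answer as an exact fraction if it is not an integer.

-18/13

Row minima: Gate-1 → -6, Gate-2 → -2; maximin = -2.
Column maxima: Route-1 → 6, Route-2 → 4, Route-3 → -1; minimax = -1.
-2 ≠ -1, so there is no saddle point; optimal play is mixed.
Route-2 is strictly dominated by Route-3 (it gives the inspector strictly more in every row), so the smuggler never plays it.
On the remaining 2×2 (Gate-1, Gate-2 vs Route-1, Route-3):
Let the inspector play Gate-1 with probability p. Expected payoff against Route-1: 6p + (-2)(1−p) = 8p − 2; against Route-3: (-6)p + (-1)(1−p) = −5p − 1.
Setting these equal: 8p − 2 = −5p − 1 ⇒ 13p = 1 ⇒ p = 1/13, and the value is (8)·(1/13) − 2 = -18/13.
For the smuggler: with q = P(Route-1), equating Gate-1's and Gate-2's payoffs gives 12q − 6 = −q − 1 ⇒ q = 5/13.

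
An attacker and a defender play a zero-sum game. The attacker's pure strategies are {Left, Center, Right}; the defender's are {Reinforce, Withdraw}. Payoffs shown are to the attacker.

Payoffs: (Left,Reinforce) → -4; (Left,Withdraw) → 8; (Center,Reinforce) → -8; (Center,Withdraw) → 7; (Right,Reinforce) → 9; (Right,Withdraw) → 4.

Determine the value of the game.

88/17

Row minima: Left → -4, Center → -8, Right → 4; maximin = 4.
Column maxima: Reinforce → 9, Withdraw → 8; minimax = 8.
4 ≠ 8, so there is no saddle point; optimal play is mixed.
Center is strictly dominated by Left, so the attacker never plays it.
On the remaining 2×2 (Left, Right vs Reinforce, Withdraw):
Let the attacker play Left with probability p. Expected payoff against Reinforce: (-4)p + 9(1−p) = −13p + 9; against Withdraw: 8p + 4(1−p) = 4p + 4.
Setting these equal: −13p + 9 = 4p + 4 ⇒ −17p = -5 ⇒ p = 5/17, and the value is (-13)·(5/17) + 9 = 88/17.
For the defender: with q = P(Reinforce), equating Left's and Right's payoffs gives −12q + 8 = 5q + 4 ⇒ q = 4/17.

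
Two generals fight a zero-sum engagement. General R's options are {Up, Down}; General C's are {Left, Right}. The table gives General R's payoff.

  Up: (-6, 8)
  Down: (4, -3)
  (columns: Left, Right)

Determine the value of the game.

2/3

Row minima: Up → -6, Down → -3; maximin = -3.
Column maxima: Left → 4, Right → 8; minimax = 4.
-3 ≠ 4, so there is no saddle point; optimal play is mixed.
Let General R play Up with probability p. Expected payoff against Left: (-6)p + 4(1−p) = −10p + 4; against Right: 8p + (-3)(1−p) = 11p − 3.
Setting these equal: −10p + 4 = 11p − 3 ⇒ −21p = -7 ⇒ p = 1/3, and the value is (-10)·(1/3) + 4 = 2/3.
For General C: with q = P(Left), equating Up's and Down's payoffs gives −14q + 8 = 7q − 3 ⇒ q = 11/21.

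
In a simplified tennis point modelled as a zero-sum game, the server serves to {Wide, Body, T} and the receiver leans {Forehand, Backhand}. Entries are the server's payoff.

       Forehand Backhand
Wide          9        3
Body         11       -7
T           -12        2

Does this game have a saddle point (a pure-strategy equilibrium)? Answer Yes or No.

Row minima: Wide → 3, Body → -7, T → -12; maximin = 3.
Column maxima: Forehand → 11, Backhand → 3; minimax = 3.
maximin = minimax = 3, so a saddle point exists.

Yes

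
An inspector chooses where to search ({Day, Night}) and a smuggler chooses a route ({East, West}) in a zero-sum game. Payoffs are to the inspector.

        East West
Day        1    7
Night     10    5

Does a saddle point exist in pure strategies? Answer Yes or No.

Row minima: Day → 1, Night → 5; maximin = 5.
Column maxima: East → 10, West → 7; minimax = 7.
5 ≠ 7, so no pure-strategy equilibrium exists.

No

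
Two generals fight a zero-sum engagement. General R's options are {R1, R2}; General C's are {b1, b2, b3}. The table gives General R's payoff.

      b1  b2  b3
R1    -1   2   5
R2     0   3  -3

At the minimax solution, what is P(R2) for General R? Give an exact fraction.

2/3

Row minima: R1 → -1, R2 → -3; maximin = -1.
Column maxima: b1 → 0, b2 → 3, b3 → 5; minimax = 0.
-1 ≠ 0, so there is no saddle point; optimal play is mixed.
b2 is strictly dominated by b1 (it gives General R strictly more in every row), so General C never plays it.
On the remaining 2×2 (R1, R2 vs b1, b3):
Let General R play R1 with probability p. Expected payoff against b1: (-1)p + 0(1−p) = −p; against b3: 5p + (-3)(1−p) = 8p − 3.
Setting these equal: −p = 8p − 3 ⇒ −9p = -3 ⇒ p = 1/3, and the value is (-1)·(1/3) = -1/3.
For General C: with q = P(b1), equating R1's and R2's payoffs gives −6q + 5 = 3q − 3 ⇒ q = 8/9.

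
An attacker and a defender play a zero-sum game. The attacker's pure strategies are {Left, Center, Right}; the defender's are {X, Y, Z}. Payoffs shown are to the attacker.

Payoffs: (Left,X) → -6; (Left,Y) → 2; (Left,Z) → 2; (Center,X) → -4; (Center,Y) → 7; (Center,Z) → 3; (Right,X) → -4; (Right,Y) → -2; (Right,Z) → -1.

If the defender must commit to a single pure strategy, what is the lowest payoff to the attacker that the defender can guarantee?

-4

Column maxima: X → -4, Y → 7, Z → 3.
The smallest of these is -4.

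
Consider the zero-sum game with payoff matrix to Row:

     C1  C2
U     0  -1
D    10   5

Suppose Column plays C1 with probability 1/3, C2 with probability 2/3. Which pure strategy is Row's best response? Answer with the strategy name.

Expected payoff of U: (1/3)·0 + (2/3)·(-1) = -2/3.
Expected payoff of D: (1/3)·10 + (2/3)·5 = 20/3.
The largest is 20/3, so Row's best response is D.

D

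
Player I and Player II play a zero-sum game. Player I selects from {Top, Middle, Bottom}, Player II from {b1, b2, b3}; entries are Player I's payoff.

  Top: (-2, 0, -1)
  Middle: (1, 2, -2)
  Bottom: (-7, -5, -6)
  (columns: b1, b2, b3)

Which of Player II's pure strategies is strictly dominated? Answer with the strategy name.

b1 holds Player I's payoff strictly below b2 in every row: -2 < 0, 1 < 2, -7 < -5.
So b2 is strictly dominated for Player II.

b2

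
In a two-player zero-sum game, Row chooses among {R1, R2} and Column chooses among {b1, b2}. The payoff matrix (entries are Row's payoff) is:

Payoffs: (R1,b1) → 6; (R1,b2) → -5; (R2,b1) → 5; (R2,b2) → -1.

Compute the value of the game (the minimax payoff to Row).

Row minima: R1 → -5, R2 → -1; maximin = -1.
Column maxima: b1 → 6, b2 → -1; minimax = -1.
Since maximin = minimax = -1, there is a saddle point and the value is -1.

-1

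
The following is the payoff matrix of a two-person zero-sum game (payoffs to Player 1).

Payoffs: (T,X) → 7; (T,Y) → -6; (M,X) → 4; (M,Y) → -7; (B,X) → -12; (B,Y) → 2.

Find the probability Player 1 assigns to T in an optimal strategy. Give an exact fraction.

14/27

Row minima: T → -6, M → -7, B → -12; maximin = -6.
Column maxima: X → 7, Y → 2; minimax = 2.
-6 ≠ 2, so there is no saddle point; optimal play is mixed.
M is strictly dominated by T, so Player 1 never plays it.
On the remaining 2×2 (T, B vs X, Y):
Let Player 1 play T with probability p. Expected payoff against X: 7p + (-12)(1−p) = 19p − 12; against Y: (-6)p + 2(1−p) = −8p + 2.
Setting these equal: 19p − 12 = −8p + 2 ⇒ 27p = 14 ⇒ p = 14/27, and the value is (19)·(14/27) − 12 = -58/27.
For Player 2: with q = P(X), equating T's and B's payoffs gives 13q − 6 = −14q + 2 ⇒ q = 8/27.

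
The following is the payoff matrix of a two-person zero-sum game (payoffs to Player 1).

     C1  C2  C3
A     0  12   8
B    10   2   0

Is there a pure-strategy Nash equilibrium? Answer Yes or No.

Row minima: A → 0, B → 0; maximin = 0.
Column maxima: C1 → 10, C2 → 12, C3 → 8; minimax = 8.
0 ≠ 8, so no pure-strategy equilibrium exists.

No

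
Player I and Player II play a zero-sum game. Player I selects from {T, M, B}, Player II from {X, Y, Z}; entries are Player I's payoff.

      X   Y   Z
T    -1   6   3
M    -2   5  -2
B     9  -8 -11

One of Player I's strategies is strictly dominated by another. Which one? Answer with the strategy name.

M

T gives a strictly higher payoff than M against every column: -1 > -2, 6 > 5, 3 > -2.
So M is strictly dominated and Player I never plays it.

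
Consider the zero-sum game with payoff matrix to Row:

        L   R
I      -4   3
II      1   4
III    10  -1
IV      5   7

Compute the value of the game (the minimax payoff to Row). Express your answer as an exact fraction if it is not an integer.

75/13

Row minima: I → -4, II → 1, III → -1, IV → 5; maximin = 5.
Column maxima: L → 10, R → 7; minimax = 7.
5 ≠ 7, so there is no saddle point; optimal play is mixed.
I is strictly dominated by II, so Row never plays it.
II is strictly dominated by IV, so Row never plays it.
On the remaining 2×2 (III, IV vs L, R):
Let Row play III with probability p. Expected payoff against L: 10p + 5(1−p) = 5p + 5; against R: (-1)p + 7(1−p) = −8p + 7.
Setting these equal: 5p + 5 = −8p + 7 ⇒ 13p = 2 ⇒ p = 2/13, and the value is (5)·(2/13) + 5 = 75/13.
For Column: with q = P(L), equating III's and IV's payoffs gives 11q − 1 = −2q + 7 ⇒ q = 8/13.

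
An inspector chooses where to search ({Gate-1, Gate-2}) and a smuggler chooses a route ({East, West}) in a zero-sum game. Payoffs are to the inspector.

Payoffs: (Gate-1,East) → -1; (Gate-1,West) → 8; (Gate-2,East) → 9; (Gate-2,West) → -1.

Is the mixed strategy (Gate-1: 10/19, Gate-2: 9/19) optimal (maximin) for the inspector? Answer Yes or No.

Yes

Against East this mix gives (10/19)·(-1) + (9/19)·9 = 71/19.
Against West this mix gives (10/19)·8 + (9/19)·(-1) = 71/19.
All of the smuggler's active replies (East, West) yield 71/19, and no column does worse for the inspector. The mix makes the smuggler indifferent and guarantees 71/19, so it is optimal.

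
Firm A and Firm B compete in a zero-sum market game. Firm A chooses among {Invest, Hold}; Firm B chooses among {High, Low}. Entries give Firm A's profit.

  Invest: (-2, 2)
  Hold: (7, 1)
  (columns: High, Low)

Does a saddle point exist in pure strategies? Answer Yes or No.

Row minima: Invest → -2, Hold → 1; maximin = 1.
Column maxima: High → 7, Low → 2; minimax = 2.
1 ≠ 2, so no pure-strategy equilibrium exists.

No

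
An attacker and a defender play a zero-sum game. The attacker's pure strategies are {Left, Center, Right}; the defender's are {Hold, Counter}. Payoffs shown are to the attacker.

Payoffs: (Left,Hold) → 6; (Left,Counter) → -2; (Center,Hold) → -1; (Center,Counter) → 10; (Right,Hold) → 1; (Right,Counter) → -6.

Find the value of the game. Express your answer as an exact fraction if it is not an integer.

Row minima: Left → -2, Center → -1, Right → -6; maximin = -1.
Column maxima: Hold → 6, Counter → 10; minimax = 6.
-1 ≠ 6, so there is no saddle point; optimal play is mixed.
Right is strictly dominated by Left, so the attacker never plays it.
On the remaining 2×2 (Left, Center vs Hold, Counter):
Let the attacker play Left with probability p. Expected payoff against Hold: 6p + (-1)(1−p) = 7p − 1; against Counter: (-2)p + 10(1−p) = −12p + 10.
Setting these equal: 7p − 1 = −12p + 10 ⇒ 19p = 11 ⇒ p = 11/19, and the value is (7)·(11/19) − 1 = 58/19.
For the defender: with q = P(Hold), equating Left's and Center's payoffs gives 8q − 2 = −11q + 10 ⇒ q = 12/19.

58/19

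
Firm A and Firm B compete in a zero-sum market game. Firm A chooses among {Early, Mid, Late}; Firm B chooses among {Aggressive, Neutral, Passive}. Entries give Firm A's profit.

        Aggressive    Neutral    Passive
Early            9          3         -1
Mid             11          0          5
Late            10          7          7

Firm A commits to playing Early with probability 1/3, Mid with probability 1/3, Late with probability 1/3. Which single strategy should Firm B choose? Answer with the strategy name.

If Firm B plays Aggressive, Firm A's expected payoff is (1/3)·9 + (1/3)·11 + (1/3)·10 = 10.
If Firm B plays Neutral, Firm A's expected payoff is (1/3)·3 + (1/3)·0 + (1/3)·7 = 10/3.
If Firm B plays Passive, Firm A's expected payoff is (1/3)·(-1) + (1/3)·5 + (1/3)·7 = 11/3.
Firm B minimizes Firm A's payoff; the smallest is 10/3, so the best response is Neutral.

Neutral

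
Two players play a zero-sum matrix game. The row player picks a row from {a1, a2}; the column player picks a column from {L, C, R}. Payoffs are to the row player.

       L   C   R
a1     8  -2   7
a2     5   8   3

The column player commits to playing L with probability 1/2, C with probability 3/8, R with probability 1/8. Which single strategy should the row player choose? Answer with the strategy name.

a2

Expected payoff of a1: (1/2)·8 + (3/8)·(-2) + (1/8)·7 = 33/8.
Expected payoff of a2: (1/2)·5 + (3/8)·8 + (1/8)·3 = 47/8.
The largest is 47/8, so the row player's best response is a2.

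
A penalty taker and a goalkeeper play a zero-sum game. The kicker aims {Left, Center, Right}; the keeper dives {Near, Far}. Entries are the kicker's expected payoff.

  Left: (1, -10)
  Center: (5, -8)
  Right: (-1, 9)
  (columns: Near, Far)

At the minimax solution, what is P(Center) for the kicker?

10/23

Row minima: Left → -10, Center → -8, Right → -1; maximin = -1.
Column maxima: Near → 5, Far → 9; minimax = 5.
-1 ≠ 5, so there is no saddle point; optimal play is mixed.
Left is strictly dominated by Center, so the kicker never plays it.
On the remaining 2×2 (Center, Right vs Near, Far):
Let the kicker play Center with probability p. Expected payoff against Near: 5p + (-1)(1−p) = 6p − 1; against Far: (-8)p + 9(1−p) = −17p + 9.
Setting these equal: 6p − 1 = −17p + 9 ⇒ 23p = 10 ⇒ p = 10/23, and the value is (6)·(10/23) − 1 = 37/23.
For the keeper: with q = P(Near), equating Center's and Right's payoffs gives 13q − 8 = −10q + 9 ⇒ q = 17/23.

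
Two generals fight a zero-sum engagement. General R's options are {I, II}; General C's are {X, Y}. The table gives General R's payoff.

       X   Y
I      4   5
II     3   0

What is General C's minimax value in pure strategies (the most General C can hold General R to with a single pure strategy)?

Column maxima: X → 4, Y → 5.
The smallest of these is 4.

4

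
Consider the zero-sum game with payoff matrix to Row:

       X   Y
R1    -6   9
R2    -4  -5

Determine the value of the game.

Row minima: R1 → -6, R2 → -5; maximin = -5.
Column maxima: X → -4, Y → 9; minimax = -4.
-5 ≠ -4, so there is no saddle point; optimal play is mixed.
Let Row play R1 with probability p. Expected payoff against X: (-6)p + (-4)(1−p) = −2p − 4; against Y: 9p + (-5)(1−p) = 14p − 5.
Setting these equal: −2p − 4 = 14p − 5 ⇒ −16p = -1 ⇒ p = 1/16, and the value is (-2)·(1/16) − 4 = -33/8.
For Column: with q = P(X), equating R1's and R2's payoffs gives −15q + 9 = q − 5 ⇒ q = 7/8.

-33/8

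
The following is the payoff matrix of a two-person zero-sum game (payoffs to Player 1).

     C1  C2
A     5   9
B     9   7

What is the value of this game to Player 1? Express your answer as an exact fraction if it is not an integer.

Row minima: A → 5, B → 7; maximin = 7.
Column maxima: C1 → 9, C2 → 9; minimax = 9.
7 ≠ 9, so there is no saddle point; optimal play is mixed.
Let Player 1 play A with probability p. Expected payoff against C1: 5p + 9(1−p) = −4p + 9; against C2: 9p + 7(1−p) = 2p + 7.
Setting these equal: −4p + 9 = 2p + 7 ⇒ −6p = -2 ⇒ p = 1/3, and the value is (-4)·(1/3) + 9 = 23/3.
For Player 2: with q = P(C1), equating A's and B's payoffs gives −4q + 9 = 2q + 7 ⇒ q = 1/3.

23/3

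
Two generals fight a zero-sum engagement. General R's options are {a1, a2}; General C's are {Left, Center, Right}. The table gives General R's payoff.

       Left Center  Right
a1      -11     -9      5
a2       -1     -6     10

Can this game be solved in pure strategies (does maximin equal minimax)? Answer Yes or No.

Yes

Row minima: a1 → -11, a2 → -6; maximin = -6.
Column maxima: Left → -1, Center → -6, Right → 10; minimax = -6.
maximin = minimax = -6, so a saddle point exists.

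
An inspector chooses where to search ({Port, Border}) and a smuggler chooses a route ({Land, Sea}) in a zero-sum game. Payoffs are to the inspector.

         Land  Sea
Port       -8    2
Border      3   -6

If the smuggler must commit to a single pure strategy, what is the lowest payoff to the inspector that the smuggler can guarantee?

2

Column maxima: Land → 3, Sea → 2.
The smallest of these is 2.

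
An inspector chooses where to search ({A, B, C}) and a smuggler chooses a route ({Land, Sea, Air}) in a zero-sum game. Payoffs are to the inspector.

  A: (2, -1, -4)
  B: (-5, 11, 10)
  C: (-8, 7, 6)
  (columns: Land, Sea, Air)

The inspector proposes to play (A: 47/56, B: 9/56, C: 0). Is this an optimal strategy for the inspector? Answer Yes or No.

No

Against Land this mix gives (47/56)·2 + (9/56)·(-5) = 7/8.
Against Sea this mix gives (47/56)·(-1) + (9/56)·11 = 13/14.
Against Air this mix gives (47/56)·(-4) + (9/56)·10 = -7/4.
The smuggler will play Air, holding the inspector to -7/4. Shifting weight toward the row that does better against Air would raise this floor (the equalizing mix achieves 0 against both Air and Land), so the proposed strategy is not optimal.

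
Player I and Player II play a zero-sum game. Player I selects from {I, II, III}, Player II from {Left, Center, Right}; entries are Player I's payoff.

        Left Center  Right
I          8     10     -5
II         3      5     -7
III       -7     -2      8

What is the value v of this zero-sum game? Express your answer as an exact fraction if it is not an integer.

Row minima: I → -5, II → -7, III → -7; maximin = -5.
Column maxima: Left → 8, Center → 10, Right → 8; minimax = 8.
-5 ≠ 8, so there is no saddle point; optimal play is mixed.
II is strictly dominated by I, so Player I never plays it.
Center is strictly dominated by Left (it gives Player I strictly more in every row), so Player II never plays it.
On the remaining 2×2 (I, III vs Left, Right):
Let Player I play I with probability p. Expected payoff against Left: 8p + (-7)(1−p) = 15p − 7; against Right: (-5)p + 8(1−p) = −13p + 8.
Setting these equal: 15p − 7 = −13p + 8 ⇒ 28p = 15 ⇒ p = 15/28, and the value is (15)·(15/28) − 7 = 29/28.
For Player II: with q = P(Left), equating I's and III's payoffs gives 13q − 5 = −15q + 8 ⇒ q = 13/28.

29/28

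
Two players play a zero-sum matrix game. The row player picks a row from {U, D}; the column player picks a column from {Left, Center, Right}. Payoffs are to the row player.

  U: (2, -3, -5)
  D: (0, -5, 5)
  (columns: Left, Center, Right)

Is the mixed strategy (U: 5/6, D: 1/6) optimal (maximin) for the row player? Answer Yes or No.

Against Left this mix gives (5/6)·2 + (1/6)·0 = 5/3.
Against Center this mix gives (5/6)·(-3) + (1/6)·(-5) = -10/3.
Against Right this mix gives (5/6)·(-5) + (1/6)·5 = -10/3.
All of the column player's active replies (Center, Right) yield -10/3, and no column does worse for the row player. The mix makes the column player indifferent and guarantees -10/3, so it is optimal.

Yes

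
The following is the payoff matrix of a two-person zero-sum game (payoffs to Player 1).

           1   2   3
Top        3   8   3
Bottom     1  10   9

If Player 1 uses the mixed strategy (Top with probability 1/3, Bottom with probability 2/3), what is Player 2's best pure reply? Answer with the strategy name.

1

If Player 2 plays 1, Player 1's expected payoff is (1/3)·3 + (2/3)·1 = 5/3.
If Player 2 plays 2, Player 1's expected payoff is (1/3)·8 + (2/3)·10 = 28/3.
If Player 2 plays 3, Player 1's expected payoff is (1/3)·3 + (2/3)·9 = 7.
Player 2 minimizes Player 1's payoff; the smallest is 5/3, so the best response is 1.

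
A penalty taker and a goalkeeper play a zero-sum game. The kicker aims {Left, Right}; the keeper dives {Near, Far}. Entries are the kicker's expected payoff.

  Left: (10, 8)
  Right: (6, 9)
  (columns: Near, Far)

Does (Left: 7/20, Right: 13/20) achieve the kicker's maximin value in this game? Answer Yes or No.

No

Against Near this mix gives (7/20)·10 + (13/20)·6 = 37/5.
Against Far this mix gives (7/20)·8 + (13/20)·9 = 173/20.
The keeper will play Near, holding the kicker to 37/5. Shifting weight toward the row that does better against Near would raise this floor (the equalizing mix achieves 42/5 against both Near and Far), so the proposed strategy is not optimal.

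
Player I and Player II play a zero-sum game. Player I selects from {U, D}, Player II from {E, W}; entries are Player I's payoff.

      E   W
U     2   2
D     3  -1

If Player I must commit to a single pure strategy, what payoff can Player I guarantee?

Row minima: U → 2, D → -1.
The best of these is 2.

2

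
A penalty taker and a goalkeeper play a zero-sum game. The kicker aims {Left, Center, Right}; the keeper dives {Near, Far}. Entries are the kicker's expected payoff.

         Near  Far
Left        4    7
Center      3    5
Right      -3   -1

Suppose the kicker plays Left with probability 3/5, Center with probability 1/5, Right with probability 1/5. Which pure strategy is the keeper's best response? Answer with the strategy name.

Near

If the keeper plays Near, the kicker's expected payoff is (3/5)·4 + (1/5)·3 + (1/5)·(-3) = 12/5.
If the keeper plays Far, the kicker's expected payoff is (3/5)·7 + (1/5)·5 + (1/5)·(-1) = 5.
The keeper minimizes the kicker's payoff; the smallest is 12/5, so the best response is Near.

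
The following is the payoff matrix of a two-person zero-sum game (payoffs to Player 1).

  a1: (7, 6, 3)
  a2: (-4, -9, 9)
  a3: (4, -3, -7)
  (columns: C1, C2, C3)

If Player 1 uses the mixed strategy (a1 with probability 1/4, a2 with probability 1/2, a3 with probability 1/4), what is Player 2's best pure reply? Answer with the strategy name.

If Player 2 plays C1, Player 1's expected payoff is (1/4)·7 + (1/2)·(-4) + (1/4)·4 = 3/4.
If Player 2 plays C2, Player 1's expected payoff is (1/4)·6 + (1/2)·(-9) + (1/4)·(-3) = -15/4.
If Player 2 plays C3, Player 1's expected payoff is (1/4)·3 + (1/2)·9 + (1/4)·(-7) = 7/2.
Player 2 minimizes Player 1's payoff; the smallest is -15/4, so the best response is C2.

C2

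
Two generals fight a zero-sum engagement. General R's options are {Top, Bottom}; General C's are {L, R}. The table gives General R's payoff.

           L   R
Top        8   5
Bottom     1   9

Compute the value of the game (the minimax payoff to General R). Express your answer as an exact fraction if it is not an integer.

67/11

Row minima: Top → 5, Bottom → 1; maximin = 5.
Column maxima: L → 8, R → 9; minimax = 8.
5 ≠ 8, so there is no saddle point; optimal play is mixed.
Let General R play Top with probability p. Expected payoff against L: 8p + 1(1−p) = 7p + 1; against R: 5p + 9(1−p) = −4p + 9.
Setting these equal: 7p + 1 = −4p + 9 ⇒ 11p = 8 ⇒ p = 8/11, and the value is (7)·(8/11) + 1 = 67/11.
For General C: with q = P(L), equating Top's and Bottom's payoffs gives 3q + 5 = −8q + 9 ⇒ q = 4/11.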